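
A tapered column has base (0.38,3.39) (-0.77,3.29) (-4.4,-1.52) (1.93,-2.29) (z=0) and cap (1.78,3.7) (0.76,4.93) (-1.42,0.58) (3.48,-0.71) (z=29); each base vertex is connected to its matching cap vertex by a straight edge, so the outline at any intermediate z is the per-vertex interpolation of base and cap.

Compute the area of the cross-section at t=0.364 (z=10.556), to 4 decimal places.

Cross-section at t=0.364: each vertex is (1-t)·p0[i] + t·p1[i].
  v1: (1-0.364)·(0.38,3.39) + 0.364·(1.78,3.7) = (0.8896,3.5028)
  v2: (1-0.364)·(-0.77,3.29) + 0.364·(0.76,4.93) = (-0.2131,3.8870)
  v3: (1-0.364)·(-4.4,-1.52) + 0.364·(-1.42,0.58) = (-3.3153,-0.7556)
  v4: (1-0.364)·(1.93,-2.29) + 0.364·(3.48,-0.71) = (2.4942,-1.7149)
Shoelace sum Σ(x_i·y_{i+1} − x_{i+1}·y_i):
  i=1: 0.8896·3.8870 − -0.2131·3.5028 = +4.2042 (running +4.2042)
  i=2: -0.2131·-0.7556 − -3.3153·3.8870 = +13.0474 (running +17.2516)
  i=3: -3.3153·-1.7149 − 2.4942·-0.7556 = +7.5699 (running +24.8215)
  i=4: 2.4942·3.5028 − 0.8896·-1.7149 = +10.2623 (running +35.0839)
Area = |Σ|/2 = |35.0839|/2 = 17.5419

Area at t=0.364: 17.5419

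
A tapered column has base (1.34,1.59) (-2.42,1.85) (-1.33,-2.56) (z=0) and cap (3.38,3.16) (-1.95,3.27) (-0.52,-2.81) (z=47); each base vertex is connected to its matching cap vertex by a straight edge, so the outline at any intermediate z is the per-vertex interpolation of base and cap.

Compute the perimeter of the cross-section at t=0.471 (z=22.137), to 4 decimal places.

Perimeter at t=0.471: 15.8174

Cross-section at t=0.471: each vertex is (1-t)·p0[i] + t·p1[i].
  v1: (1-0.471)·(1.34,1.59) + 0.471·(3.38,3.16) = (2.3008,2.3295)
  v2: (1-0.471)·(-2.42,1.85) + 0.471·(-1.95,3.27) = (-2.1986,2.5188)
  v3: (1-0.471)·(-1.33,-2.56) + 0.471·(-0.52,-2.81) = (-0.9485,-2.6778)
Perimeter = Σ |v_{i+1} − v_i|:
  edge 1→2: √(-4.4995² + 0.1893²) = 4.5035 (running 4.5035)
  edge 2→3: √(1.2501² + -5.1966²) = 5.3448 (running 9.8483)
  edge 3→1: √(3.2493² + 5.0072²) = 5.9691 (running 15.8174)
Perimeter = 15.8174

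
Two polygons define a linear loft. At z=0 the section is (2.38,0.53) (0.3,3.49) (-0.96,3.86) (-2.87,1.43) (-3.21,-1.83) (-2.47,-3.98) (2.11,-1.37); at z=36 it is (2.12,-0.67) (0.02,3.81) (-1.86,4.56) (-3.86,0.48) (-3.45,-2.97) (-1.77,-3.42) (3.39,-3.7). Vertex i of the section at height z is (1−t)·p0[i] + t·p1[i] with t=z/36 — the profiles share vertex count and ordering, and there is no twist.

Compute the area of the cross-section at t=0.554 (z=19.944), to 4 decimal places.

Cross-section at t=0.554: each vertex is (1-t)·p0[i] + t·p1[i].
  v1: (1-0.554)·(2.38,0.53) + 0.554·(2.12,-0.67) = (2.2360,-0.1348)
  v2: (1-0.554)·(0.3,3.49) + 0.554·(0.02,3.81) = (0.1449,3.6673)
  v3: (1-0.554)·(-0.96,3.86) + 0.554·(-1.86,4.56) = (-1.4586,4.2478)
  v4: (1-0.554)·(-2.87,1.43) + 0.554·(-3.86,0.48) = (-3.4185,0.9037)
  v5: (1-0.554)·(-3.21,-1.83) + 0.554·(-3.45,-2.97) = (-3.3430,-2.4616)
  v6: (1-0.554)·(-2.47,-3.98) + 0.554·(-1.77,-3.42) = (-2.0822,-3.6698)
  v7: (1-0.554)·(2.11,-1.37) + 0.554·(3.39,-3.7) = (2.8191,-2.6608)
Shoelace sum Σ(x_i·y_{i+1} − x_{i+1}·y_i):
  i=1: 2.2360·3.6673 − 0.1449·-0.1348 = +8.2194 (running +8.2194)
  i=2: 0.1449·4.2478 − -1.4586·3.6673 = +5.9645 (running +14.1839)
  i=3: -1.4586·0.9037 − -3.4185·4.2478 = +13.2028 (running +27.3867)
  i=4: -3.4185·-2.4616 − -3.3430·0.9037 = +11.4358 (running +38.8225)
  i=5: -3.3430·-3.6698 − -2.0822·-2.4616 = +7.1424 (running +45.9649)
  i=6: -2.0822·-2.6608 − 2.8191·-3.6698 = +15.8859 (running +61.8508)
  i=7: 2.8191·-0.1348 − 2.2360·-2.6608 = +5.5695 (running +67.4202)
Area = |Σ|/2 = |67.4202|/2 = 33.7101

Area at t=0.554: 33.7101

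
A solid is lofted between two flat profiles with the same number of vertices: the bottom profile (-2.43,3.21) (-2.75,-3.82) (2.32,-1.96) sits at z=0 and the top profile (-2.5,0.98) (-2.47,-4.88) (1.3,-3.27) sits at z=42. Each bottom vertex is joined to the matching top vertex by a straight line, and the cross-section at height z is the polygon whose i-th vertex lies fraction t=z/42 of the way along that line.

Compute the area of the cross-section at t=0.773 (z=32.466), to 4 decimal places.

Cross-section at t=0.773: each vertex is (1-t)·p0[i] + t·p1[i].
  v1: (1-0.773)·(-2.43,3.21) + 0.773·(-2.5,0.98) = (-2.4841,1.4862)
  v2: (1-0.773)·(-2.75,-3.82) + 0.773·(-2.47,-4.88) = (-2.5336,-4.6394)
  v3: (1-0.773)·(2.32,-1.96) + 0.773·(1.3,-3.27) = (1.5315,-2.9726)
Shoelace sum Σ(x_i·y_{i+1} − x_{i+1}·y_i):
  i=1: -2.4841·-4.6394 − -2.5336·1.4862 = +15.2901 (running +15.2901)
  i=2: -2.5336·-2.9726 − 1.5315·-4.6394 = +14.6367 (running +29.9269)
  i=3: 1.5315·1.4862 − -2.4841·-2.9726 = -5.1081 (running +24.8187)
Area = |Σ|/2 = |24.8187|/2 = 12.4094

Area at t=0.773: 12.4094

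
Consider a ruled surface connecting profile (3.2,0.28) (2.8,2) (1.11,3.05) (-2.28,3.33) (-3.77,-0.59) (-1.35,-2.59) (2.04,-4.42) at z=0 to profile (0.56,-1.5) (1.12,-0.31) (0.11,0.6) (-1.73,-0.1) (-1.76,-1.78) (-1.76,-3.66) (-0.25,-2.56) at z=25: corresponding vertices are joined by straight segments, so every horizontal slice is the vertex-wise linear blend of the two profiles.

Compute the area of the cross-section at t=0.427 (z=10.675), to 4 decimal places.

Area at t=0.427: 21.2998

Cross-section at t=0.427: each vertex is (1-t)·p0[i] + t·p1[i].
  v1: (1-0.427)·(3.2,0.28) + 0.427·(0.56,-1.5) = (2.0727,-0.4801)
  v2: (1-0.427)·(2.8,2) + 0.427·(1.12,-0.31) = (2.0826,1.0136)
  v3: (1-0.427)·(1.11,3.05) + 0.427·(0.11,0.6) = (0.6830,2.0038)
  v4: (1-0.427)·(-2.28,3.33) + 0.427·(-1.73,-0.1) = (-2.0451,1.8654)
  v5: (1-0.427)·(-3.77,-0.59) + 0.427·(-1.76,-1.78) = (-2.9117,-1.0981)
  v6: (1-0.427)·(-1.35,-2.59) + 0.427·(-1.76,-3.66) = (-1.5251,-3.0469)
  v7: (1-0.427)·(2.04,-4.42) + 0.427·(-0.25,-2.56) = (1.0622,-3.6258)
Shoelace sum Σ(x_i·y_{i+1} − x_{i+1}·y_i):
  i=1: 2.0727·1.0136 − 2.0826·-0.4801 = +3.1008 (running +3.1008)
  i=2: 2.0826·2.0038 − 0.6830·1.0136 = +3.4810 (running +6.5818)
  i=3: 0.6830·1.8654 − -2.0451·2.0038 = +5.3722 (running +11.9540)
  i=4: -2.0451·-1.0981 − -2.9117·1.8654 = +7.6774 (running +19.6313)
  i=5: -2.9117·-3.0469 − -1.5251·-1.0981 = +7.1970 (running +26.8283)
  i=6: -1.5251·-3.6258 − 1.0622·-3.0469 = +8.7659 (running +35.5942)
  i=7: 1.0622·-0.4801 − 2.0727·-3.6258 = +7.0053 (running +42.5995)
Area = |Σ|/2 = |42.5995|/2 = 21.2998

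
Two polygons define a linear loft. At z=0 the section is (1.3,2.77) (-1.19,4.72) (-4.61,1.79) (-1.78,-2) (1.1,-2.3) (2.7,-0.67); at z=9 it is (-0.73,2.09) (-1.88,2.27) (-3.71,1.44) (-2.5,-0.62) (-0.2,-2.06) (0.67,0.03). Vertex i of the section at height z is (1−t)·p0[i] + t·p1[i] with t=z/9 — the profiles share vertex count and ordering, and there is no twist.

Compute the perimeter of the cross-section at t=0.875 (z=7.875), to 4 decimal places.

Perimeter at t=0.875: 13.9480

Cross-section at t=0.875: each vertex is (1-t)·p0[i] + t·p1[i].
  v1: (1-0.875)·(1.3,2.77) + 0.875·(-0.73,2.09) = (-0.4762,2.1750)
  v2: (1-0.875)·(-1.19,4.72) + 0.875·(-1.88,2.27) = (-1.7937,2.5762)
  v3: (1-0.875)·(-4.61,1.79) + 0.875·(-3.71,1.44) = (-3.8225,1.4838)
  v4: (1-0.875)·(-1.78,-2) + 0.875·(-2.5,-0.62) = (-2.4100,-0.7925)
  v5: (1-0.875)·(1.1,-2.3) + 0.875·(-0.2,-2.06) = (-0.0375,-2.0900)
  v6: (1-0.875)·(2.7,-0.67) + 0.875·(0.67,0.03) = (0.9238,-0.0575)
Perimeter = Σ |v_{i+1} − v_i|:
  edge 1→2: √(-1.3175² + 0.4013²) = 1.3772 (running 1.3772)
  edge 2→3: √(-2.0287² + -1.0925²) = 2.3042 (running 3.6815)
  edge 3→4: √(1.4125² + -2.2763²) = 2.6789 (running 6.3603)
  edge 4→5: √(2.3725² + -1.2975²) = 2.7041 (running 9.0645)
  edge 5→6: √(0.9613² + 2.0325²) = 2.2483 (running 11.3128)
  edge 6→1: √(-1.4000² + 2.2325²) = 2.6352 (running 13.9480)
Perimeter = 13.9480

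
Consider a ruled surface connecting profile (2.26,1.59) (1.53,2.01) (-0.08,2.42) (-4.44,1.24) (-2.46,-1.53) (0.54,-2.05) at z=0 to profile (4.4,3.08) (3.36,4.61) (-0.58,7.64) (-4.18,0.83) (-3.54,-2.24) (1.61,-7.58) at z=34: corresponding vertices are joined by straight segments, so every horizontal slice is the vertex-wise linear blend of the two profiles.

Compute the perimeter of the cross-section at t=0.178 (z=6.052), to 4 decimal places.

Cross-section at t=0.178: each vertex is (1-t)·p0[i] + t·p1[i].
  v1: (1-0.178)·(2.26,1.59) + 0.178·(4.4,3.08) = (2.6409,1.8552)
  v2: (1-0.178)·(1.53,2.01) + 0.178·(3.36,4.61) = (1.8557,2.4728)
  v3: (1-0.178)·(-0.08,2.42) + 0.178·(-0.58,7.64) = (-0.1690,3.3492)
  v4: (1-0.178)·(-4.44,1.24) + 0.178·(-4.18,0.83) = (-4.3937,1.1670)
  v5: (1-0.178)·(-2.46,-1.53) + 0.178·(-3.54,-2.24) = (-2.6522,-1.6564)
  v6: (1-0.178)·(0.54,-2.05) + 0.178·(1.61,-7.58) = (0.7305,-3.0343)
Perimeter = Σ |v_{i+1} − v_i|:
  edge 1→2: √(-0.7852² + 0.6176²) = 0.9990 (running 0.9990)
  edge 2→3: √(-2.0247² + 0.8764²) = 2.2063 (running 3.2052)
  edge 3→4: √(-4.2247² + -2.1821²) = 4.7550 (running 7.9602)
  edge 4→5: √(1.7415² + -2.8234²) = 3.3173 (running 11.2775)
  edge 5→6: √(3.3827² + -1.3780²) = 3.6526 (running 14.9301)
  edge 6→1: √(1.9105² + 4.8896²) = 5.2495 (running 20.1796)
Perimeter = 20.1796

Perimeter at t=0.178: 20.1796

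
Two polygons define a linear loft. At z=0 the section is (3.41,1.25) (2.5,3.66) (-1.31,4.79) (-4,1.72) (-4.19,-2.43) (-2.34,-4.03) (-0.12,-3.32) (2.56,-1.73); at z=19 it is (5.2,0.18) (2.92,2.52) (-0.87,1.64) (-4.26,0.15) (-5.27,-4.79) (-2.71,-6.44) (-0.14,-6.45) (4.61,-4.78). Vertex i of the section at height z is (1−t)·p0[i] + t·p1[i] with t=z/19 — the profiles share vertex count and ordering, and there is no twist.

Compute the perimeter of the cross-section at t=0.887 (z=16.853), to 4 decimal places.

Perimeter at t=0.887: 30.7545

Cross-section at t=0.887: each vertex is (1-t)·p0[i] + t·p1[i].
  v1: (1-0.887)·(3.41,1.25) + 0.887·(5.2,0.18) = (4.9977,0.3009)
  v2: (1-0.887)·(2.5,3.66) + 0.887·(2.92,2.52) = (2.8725,2.6488)
  v3: (1-0.887)·(-1.31,4.79) + 0.887·(-0.87,1.64) = (-0.9197,1.9959)
  v4: (1-0.887)·(-4,1.72) + 0.887·(-4.26,0.15) = (-4.2306,0.3274)
  v5: (1-0.887)·(-4.19,-2.43) + 0.887·(-5.27,-4.79) = (-5.1480,-4.5233)
  v6: (1-0.887)·(-2.34,-4.03) + 0.887·(-2.71,-6.44) = (-2.6682,-6.1677)
  v7: (1-0.887)·(-0.12,-3.32) + 0.887·(-0.14,-6.45) = (-0.1377,-6.0963)
  v8: (1-0.887)·(2.56,-1.73) + 0.887·(4.61,-4.78) = (4.3784,-4.4354)
Perimeter = Σ |v_{i+1} − v_i|:
  edge 1→2: √(-2.1252² + 2.3479²) = 3.1669 (running 3.1669)
  edge 2→3: √(-3.7923² + -0.6529²) = 3.8480 (running 7.0149)
  edge 3→4: √(-3.3109² + -1.6685²) = 3.7076 (running 10.7225)
  edge 4→5: √(-0.9173² + -4.8507²) = 4.9367 (running 15.6592)
  edge 5→6: √(2.4798² + -1.6444²) = 2.9754 (running 18.6346)
  edge 6→7: √(2.5305² + 0.0714²) = 2.5315 (running 21.1661)
  edge 7→8: √(4.5161² + 1.6610²) = 4.8118 (running 25.9779)
  edge 8→1: √(0.6194² + 4.7363²) = 4.7766 (running 30.7545)
Perimeter = 30.7545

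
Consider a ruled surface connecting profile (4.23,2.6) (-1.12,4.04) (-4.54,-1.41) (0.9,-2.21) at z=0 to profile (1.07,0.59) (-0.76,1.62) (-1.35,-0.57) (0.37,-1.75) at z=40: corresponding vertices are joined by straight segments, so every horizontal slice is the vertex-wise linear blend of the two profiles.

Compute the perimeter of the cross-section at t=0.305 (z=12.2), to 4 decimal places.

Perimeter at t=0.305: 18.7927

Cross-section at t=0.305: each vertex is (1-t)·p0[i] + t·p1[i].
  v1: (1-0.305)·(4.23,2.6) + 0.305·(1.07,0.59) = (3.2662,1.9870)
  v2: (1-0.305)·(-1.12,4.04) + 0.305·(-0.76,1.62) = (-1.0102,3.3019)
  v3: (1-0.305)·(-4.54,-1.41) + 0.305·(-1.35,-0.57) = (-3.5671,-1.1538)
  v4: (1-0.305)·(0.9,-2.21) + 0.305·(0.37,-1.75) = (0.7384,-2.0697)
Perimeter = Σ |v_{i+1} − v_i|:
  edge 1→2: √(-4.2764² + 1.3150²) = 4.4740 (running 4.4740)
  edge 2→3: √(-2.5569² + -4.4557²) = 5.1372 (running 9.6112)
  edge 3→4: √(4.3054² + -0.9159²) = 4.4017 (running 14.0129)
  edge 4→1: √(2.5279² + 4.0567²) = 4.7798 (running 18.7927)
Perimeter = 18.7927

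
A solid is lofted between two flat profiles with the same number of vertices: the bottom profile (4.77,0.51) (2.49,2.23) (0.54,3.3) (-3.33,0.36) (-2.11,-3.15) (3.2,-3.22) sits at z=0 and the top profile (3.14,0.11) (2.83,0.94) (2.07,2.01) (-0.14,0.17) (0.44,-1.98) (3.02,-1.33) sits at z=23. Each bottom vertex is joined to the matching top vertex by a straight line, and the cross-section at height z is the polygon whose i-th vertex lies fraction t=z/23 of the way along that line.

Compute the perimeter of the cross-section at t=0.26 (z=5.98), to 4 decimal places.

Cross-section at t=0.26: each vertex is (1-t)·p0[i] + t·p1[i].
  v1: (1-0.26)·(4.77,0.51) + 0.26·(3.14,0.11) = (4.3462,0.4060)
  v2: (1-0.26)·(2.49,2.23) + 0.26·(2.83,0.94) = (2.5784,1.8946)
  v3: (1-0.26)·(0.54,3.3) + 0.26·(2.07,2.01) = (0.9378,2.9646)
  v4: (1-0.26)·(-3.33,0.36) + 0.26·(-0.14,0.17) = (-2.5006,0.3106)
  v5: (1-0.26)·(-2.11,-3.15) + 0.26·(0.44,-1.98) = (-1.4470,-2.8458)
  v6: (1-0.26)·(3.2,-3.22) + 0.26·(3.02,-1.33) = (3.1532,-2.7286)
Perimeter = Σ |v_{i+1} − v_i|:
  edge 1→2: √(-1.7678² + 1.4886²) = 2.3111 (running 2.3111)
  edge 2→3: √(-1.6406² + 1.0700²) = 1.9587 (running 4.2698)
  edge 3→4: √(-3.4384² + -2.6540²) = 4.3435 (running 8.6133)
  edge 4→5: √(1.0536² + -3.1564²) = 3.3276 (running 11.9409)
  edge 5→6: √(4.6002² + 0.1172²) = 4.6017 (running 16.5426)
  edge 6→1: √(1.1930² + 3.1346²) = 3.3539 (running 19.8965)
Perimeter = 19.8965

Perimeter at t=0.26: 19.8965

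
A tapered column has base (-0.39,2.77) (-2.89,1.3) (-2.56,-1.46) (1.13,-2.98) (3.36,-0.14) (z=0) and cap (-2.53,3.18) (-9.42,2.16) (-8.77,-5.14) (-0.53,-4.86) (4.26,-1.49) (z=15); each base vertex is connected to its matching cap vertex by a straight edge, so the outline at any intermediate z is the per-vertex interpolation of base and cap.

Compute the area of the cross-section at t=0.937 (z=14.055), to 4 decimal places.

Cross-section at t=0.937: each vertex is (1-t)·p0[i] + t·p1[i].
  v1: (1-0.937)·(-0.39,2.77) + 0.937·(-2.53,3.18) = (-2.3952,3.1542)
  v2: (1-0.937)·(-2.89,1.3) + 0.937·(-9.42,2.16) = (-9.0086,2.1058)
  v3: (1-0.937)·(-2.56,-1.46) + 0.937·(-8.77,-5.14) = (-8.3788,-4.9082)
  v4: (1-0.937)·(1.13,-2.98) + 0.937·(-0.53,-4.86) = (-0.4254,-4.7416)
  v5: (1-0.937)·(3.36,-0.14) + 0.937·(4.26,-1.49) = (4.2033,-1.4050)
Shoelace sum Σ(x_i·y_{i+1} − x_{i+1}·y_i):
  i=1: -2.3952·2.1058 − -9.0086·3.1542 = +23.3709 (running +23.3709)
  i=2: -9.0086·-4.9082 − -8.3788·2.1058 = +61.8599 (running +85.2308)
  i=3: -8.3788·-4.7416 − -0.4254·-4.9082 = +37.6404 (running +122.8712)
  i=4: -0.4254·-1.4050 − 4.2033·-4.7416 = +20.5279 (running +143.3991)
  i=5: 4.2033·3.1542 − -2.3952·-1.4050 = +9.8928 (running +153.2919)
Area = |Σ|/2 = |153.2919|/2 = 76.6459

Area at t=0.937: 76.6459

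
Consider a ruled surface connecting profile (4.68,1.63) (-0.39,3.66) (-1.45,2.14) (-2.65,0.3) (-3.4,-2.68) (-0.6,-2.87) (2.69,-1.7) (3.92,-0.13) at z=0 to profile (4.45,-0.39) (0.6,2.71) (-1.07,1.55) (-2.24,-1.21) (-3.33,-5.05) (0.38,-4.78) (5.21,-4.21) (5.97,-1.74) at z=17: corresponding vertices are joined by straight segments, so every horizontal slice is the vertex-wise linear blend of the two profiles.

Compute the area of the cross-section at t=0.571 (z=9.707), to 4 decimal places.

Area at t=0.571: 39.8011

Cross-section at t=0.571: each vertex is (1-t)·p0[i] + t·p1[i].
  v1: (1-0.571)·(4.68,1.63) + 0.571·(4.45,-0.39) = (4.5487,0.4766)
  v2: (1-0.571)·(-0.39,3.66) + 0.571·(0.6,2.71) = (0.1753,3.1176)
  v3: (1-0.571)·(-1.45,2.14) + 0.571·(-1.07,1.55) = (-1.2330,1.8031)
  v4: (1-0.571)·(-2.65,0.3) + 0.571·(-2.24,-1.21) = (-2.4159,-0.5622)
  v5: (1-0.571)·(-3.4,-2.68) + 0.571·(-3.33,-5.05) = (-3.3600,-4.0333)
  v6: (1-0.571)·(-0.6,-2.87) + 0.571·(0.38,-4.78) = (-0.0404,-3.9606)
  v7: (1-0.571)·(2.69,-1.7) + 0.571·(5.21,-4.21) = (4.1289,-3.1332)
  v8: (1-0.571)·(3.92,-0.13) + 0.571·(5.97,-1.74) = (5.0905,-1.0493)
Shoelace sum Σ(x_i·y_{i+1} − x_{i+1}·y_i):
  i=1: 4.5487·3.1176 − 0.1753·0.4766 = +14.0972 (running +14.0972)
  i=2: 0.1753·1.8031 − -1.2330·3.1176 = +4.1601 (running +18.2572)
  i=3: -1.2330·-0.5622 − -2.4159·1.8031 = +5.0493 (running +23.3066)
  i=4: -2.4159·-4.0333 − -3.3600·-0.5622 = +7.8549 (running +31.1615)
  i=5: -3.3600·-3.9606 − -0.0404·-4.0333 = +13.1447 (running +44.3062)
  i=6: -0.0404·-3.1332 − 4.1289·-3.9606 = +16.4797 (running +60.7859)
  i=7: 4.1289·-1.0493 − 5.0905·-3.1332 = +11.6172 (running +72.4031)
  i=8: 5.0905·0.4766 − 4.5487·-1.0493 = +7.1990 (running +79.6022)
Area = |Σ|/2 = |79.6022|/2 = 39.8011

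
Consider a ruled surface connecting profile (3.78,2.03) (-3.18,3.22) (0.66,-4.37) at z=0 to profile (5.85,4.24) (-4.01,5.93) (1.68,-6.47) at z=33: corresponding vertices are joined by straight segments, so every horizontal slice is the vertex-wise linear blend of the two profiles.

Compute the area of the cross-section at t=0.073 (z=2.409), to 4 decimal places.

Area at t=0.073: 26.0380

Cross-section at t=0.073: each vertex is (1-t)·p0[i] + t·p1[i].
  v1: (1-0.073)·(3.78,2.03) + 0.073·(5.85,4.24) = (3.9311,2.1913)
  v2: (1-0.073)·(-3.18,3.22) + 0.073·(-4.01,5.93) = (-3.2406,3.4178)
  v3: (1-0.073)·(0.66,-4.37) + 0.073·(1.68,-6.47) = (0.7345,-4.5233)
Shoelace sum Σ(x_i·y_{i+1} − x_{i+1}·y_i):
  i=1: 3.9311·3.4178 − -3.2406·2.1913 = +20.5371 (running +20.5371)
  i=2: -3.2406·-4.5233 − 0.7345·3.4178 = +12.1479 (running +32.6850)
  i=3: 0.7345·2.1913 − 3.9311·-4.5233 = +19.3910 (running +52.0760)
Area = |Σ|/2 = |52.0760|/2 = 26.0380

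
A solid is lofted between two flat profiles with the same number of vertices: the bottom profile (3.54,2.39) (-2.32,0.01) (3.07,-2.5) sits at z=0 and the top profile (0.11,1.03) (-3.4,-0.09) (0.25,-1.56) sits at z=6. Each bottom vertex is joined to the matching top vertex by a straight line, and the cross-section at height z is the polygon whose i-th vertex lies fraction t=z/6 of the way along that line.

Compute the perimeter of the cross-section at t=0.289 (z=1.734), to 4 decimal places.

Perimeter at t=0.289: 15.1581

Cross-section at t=0.289: each vertex is (1-t)·p0[i] + t·p1[i].
  v1: (1-0.289)·(3.54,2.39) + 0.289·(0.11,1.03) = (2.5487,1.9970)
  v2: (1-0.289)·(-2.32,0.01) + 0.289·(-3.4,-0.09) = (-2.6321,-0.0189)
  v3: (1-0.289)·(3.07,-2.5) + 0.289·(0.25,-1.56) = (2.2550,-2.2283)
Perimeter = Σ |v_{i+1} − v_i|:
  edge 1→2: √(-5.1809² + -2.0159²) = 5.5592 (running 5.5592)
  edge 2→3: √(4.8871² + -2.2094²) = 5.3634 (running 10.9226)
  edge 3→1: √(0.2937² + 4.2253²) = 4.2355 (running 15.1581)
Perimeter = 15.1581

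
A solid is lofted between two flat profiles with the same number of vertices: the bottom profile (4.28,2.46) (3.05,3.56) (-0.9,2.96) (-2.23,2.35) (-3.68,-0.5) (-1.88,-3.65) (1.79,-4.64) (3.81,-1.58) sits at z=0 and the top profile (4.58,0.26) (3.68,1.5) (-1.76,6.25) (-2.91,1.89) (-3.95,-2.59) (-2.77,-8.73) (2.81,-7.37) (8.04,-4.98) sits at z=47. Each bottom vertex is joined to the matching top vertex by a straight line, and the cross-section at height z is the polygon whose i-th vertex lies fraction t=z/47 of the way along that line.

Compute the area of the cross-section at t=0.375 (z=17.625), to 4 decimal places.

Cross-section at t=0.375: each vertex is (1-t)·p0[i] + t·p1[i].
  v1: (1-0.375)·(4.28,2.46) + 0.375·(4.58,0.26) = (4.3925,1.6350)
  v2: (1-0.375)·(3.05,3.56) + 0.375·(3.68,1.5) = (3.2862,2.7875)
  v3: (1-0.375)·(-0.9,2.96) + 0.375·(-1.76,6.25) = (-1.2225,4.1937)
  v4: (1-0.375)·(-2.23,2.35) + 0.375·(-2.91,1.89) = (-2.4850,2.1775)
  v5: (1-0.375)·(-3.68,-0.5) + 0.375·(-3.95,-2.59) = (-3.7813,-1.2837)
  v6: (1-0.375)·(-1.88,-3.65) + 0.375·(-2.77,-8.73) = (-2.2138,-5.5550)
  v7: (1-0.375)·(1.79,-4.64) + 0.375·(2.81,-7.37) = (2.1725,-5.6638)
  v8: (1-0.375)·(3.81,-1.58) + 0.375·(8.04,-4.98) = (5.3963,-2.8550)
Shoelace sum Σ(x_i·y_{i+1} − x_{i+1}·y_i):
  i=1: 4.3925·2.7875 − 3.2862·1.6350 = +6.8711 (running +6.8711)
  i=2: 3.2862·4.1937 − -1.2225·2.7875 = +17.1894 (running +24.0605)
  i=3: -1.2225·2.1775 − -2.4850·4.1937 = +7.7595 (running +31.8200)
  i=4: -2.4850·-1.2837 − -3.7813·2.1775 = +11.4238 (running +43.2438)
  i=5: -3.7813·-5.5550 − -2.2138·-1.2837 = +18.1629 (running +61.4067)
  i=6: -2.2138·-5.6638 − 2.1725·-5.5550 = +24.6064 (running +86.0131)
  i=7: 2.1725·-2.8550 − 5.3963·-5.6638 = +24.3605 (running +110.3736)
  i=8: 5.3963·1.6350 − 4.3925·-2.8550 = +21.3635 (running +131.7371)
Area = |Σ|/2 = |131.7371|/2 = 65.8685

Area at t=0.375: 65.8685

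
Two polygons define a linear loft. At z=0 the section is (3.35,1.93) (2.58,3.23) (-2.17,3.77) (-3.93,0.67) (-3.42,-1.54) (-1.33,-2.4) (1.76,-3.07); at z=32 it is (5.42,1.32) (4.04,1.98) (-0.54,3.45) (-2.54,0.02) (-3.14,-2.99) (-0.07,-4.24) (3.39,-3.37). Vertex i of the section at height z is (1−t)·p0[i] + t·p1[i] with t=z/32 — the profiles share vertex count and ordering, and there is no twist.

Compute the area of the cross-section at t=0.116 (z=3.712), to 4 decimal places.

Area at t=0.116: 37.0256

Cross-section at t=0.116: each vertex is (1-t)·p0[i] + t·p1[i].
  v1: (1-0.116)·(3.35,1.93) + 0.116·(5.42,1.32) = (3.5901,1.8592)
  v2: (1-0.116)·(2.58,3.23) + 0.116·(4.04,1.98) = (2.7494,3.0850)
  v3: (1-0.116)·(-2.17,3.77) + 0.116·(-0.54,3.45) = (-1.9809,3.7329)
  v4: (1-0.116)·(-3.93,0.67) + 0.116·(-2.54,0.02) = (-3.7688,0.5946)
  v5: (1-0.116)·(-3.42,-1.54) + 0.116·(-3.14,-2.99) = (-3.3875,-1.7082)
  v6: (1-0.116)·(-1.33,-2.4) + 0.116·(-0.07,-4.24) = (-1.1838,-2.6134)
  v7: (1-0.116)·(1.76,-3.07) + 0.116·(3.39,-3.37) = (1.9491,-3.1048)
Shoelace sum Σ(x_i·y_{i+1} − x_{i+1}·y_i):
  i=1: 3.5901·3.0850 − 2.7494·1.8592 = +5.9638 (running +5.9638)
  i=2: 2.7494·3.7329 − -1.9809·3.0850 = +16.3742 (running +22.3380)
  i=3: -1.9809·0.5946 − -3.7688·3.7329 = +12.8905 (running +35.2284)
  i=4: -3.7688·-1.7082 − -3.3875·0.5946 = +8.4520 (running +43.6805)
  i=5: -3.3875·-2.6134 − -1.1838·-1.7082 = +6.8308 (running +50.5113)
  i=6: -1.1838·-3.1048 − 1.9491·-2.6134 = +8.7694 (running +59.2807)
  i=7: 1.9491·1.8592 − 3.5901·-3.1048 = +14.7704 (running +74.0511)
Area = |Σ|/2 = |74.0511|/2 = 37.0256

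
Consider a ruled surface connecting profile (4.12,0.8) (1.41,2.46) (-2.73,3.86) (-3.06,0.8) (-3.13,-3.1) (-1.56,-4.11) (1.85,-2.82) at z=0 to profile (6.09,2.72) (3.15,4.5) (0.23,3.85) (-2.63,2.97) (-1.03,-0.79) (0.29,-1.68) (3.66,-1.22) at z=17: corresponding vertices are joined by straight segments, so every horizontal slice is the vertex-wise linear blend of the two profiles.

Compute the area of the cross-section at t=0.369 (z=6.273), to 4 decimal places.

Area at t=0.369: 37.3785

Cross-section at t=0.369: each vertex is (1-t)·p0[i] + t·p1[i].
  v1: (1-0.369)·(4.12,0.8) + 0.369·(6.09,2.72) = (4.8469,1.5085)
  v2: (1-0.369)·(1.41,2.46) + 0.369·(3.15,4.5) = (2.0521,3.2128)
  v3: (1-0.369)·(-2.73,3.86) + 0.369·(0.23,3.85) = (-1.6378,3.8563)
  v4: (1-0.369)·(-3.06,0.8) + 0.369·(-2.63,2.97) = (-2.9013,1.6007)
  v5: (1-0.369)·(-3.13,-3.1) + 0.369·(-1.03,-0.79) = (-2.3551,-2.2476)
  v6: (1-0.369)·(-1.56,-4.11) + 0.369·(0.29,-1.68) = (-0.8774,-3.2133)
  v7: (1-0.369)·(1.85,-2.82) + 0.369·(3.66,-1.22) = (2.5179,-2.2296)
Shoelace sum Σ(x_i·y_{i+1} − x_{i+1}·y_i):
  i=1: 4.8469·3.2128 − 2.0521·1.5085 = +12.4765 (running +12.4765)
  i=2: 2.0521·3.8563 − -1.6378·3.2128 = +13.1751 (running +25.6516)
  i=3: -1.6378·1.6007 − -2.9013·3.8563 = +8.5668 (running +34.2185)
  i=4: -2.9013·-2.2476 − -2.3551·1.6007 = +10.2909 (running +44.5094)
  i=5: -2.3551·-3.2133 − -0.8774·-2.2476 = +5.5958 (running +50.1052)
  i=6: -0.8774·-2.2296 − 2.5179·-3.2133 = +10.0470 (running +60.1521)
  i=7: 2.5179·1.5085 − 4.8469·-2.2296 = +14.6049 (running +74.7570)
Area = |Σ|/2 = |74.7570|/2 = 37.3785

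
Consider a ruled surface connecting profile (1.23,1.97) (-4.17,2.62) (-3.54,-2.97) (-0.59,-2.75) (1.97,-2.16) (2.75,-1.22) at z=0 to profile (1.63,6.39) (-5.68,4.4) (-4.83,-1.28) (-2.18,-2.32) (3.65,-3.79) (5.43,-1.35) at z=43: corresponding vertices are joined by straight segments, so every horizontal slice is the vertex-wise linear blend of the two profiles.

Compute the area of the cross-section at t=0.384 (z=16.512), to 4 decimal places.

Cross-section at t=0.384: each vertex is (1-t)·p0[i] + t·p1[i].
  v1: (1-0.384)·(1.23,1.97) + 0.384·(1.63,6.39) = (1.3836,3.6673)
  v2: (1-0.384)·(-4.17,2.62) + 0.384·(-5.68,4.4) = (-4.7498,3.3035)
  v3: (1-0.384)·(-3.54,-2.97) + 0.384·(-4.83,-1.28) = (-4.0354,-2.3210)
  v4: (1-0.384)·(-0.59,-2.75) + 0.384·(-2.18,-2.32) = (-1.2006,-2.5849)
  v5: (1-0.384)·(1.97,-2.16) + 0.384·(3.65,-3.79) = (2.6151,-2.7859)
  v6: (1-0.384)·(2.75,-1.22) + 0.384·(5.43,-1.35) = (3.7791,-1.2699)
Shoelace sum Σ(x_i·y_{i+1} − x_{i+1}·y_i):
  i=1: 1.3836·3.3035 − -4.7498·3.6673 = +21.9897 (running +21.9897)
  i=2: -4.7498·-2.3210 − -4.0354·3.3035 = +24.3555 (running +46.3452)
  i=3: -4.0354·-2.5849 − -1.2006·-2.3210 = +7.6444 (running +53.9896)
  i=4: -1.2006·-2.7859 − 2.6151·-2.5849 = +10.1044 (running +64.0940)
  i=5: 2.6151·-1.2699 − 3.7791·-2.7859 = +7.2073 (running +71.3013)
  i=6: 3.7791·3.6673 − 1.3836·-1.2699 = +15.6162 (running +86.9175)
Area = |Σ|/2 = |86.9175|/2 = 43.4587

Area at t=0.384: 43.4587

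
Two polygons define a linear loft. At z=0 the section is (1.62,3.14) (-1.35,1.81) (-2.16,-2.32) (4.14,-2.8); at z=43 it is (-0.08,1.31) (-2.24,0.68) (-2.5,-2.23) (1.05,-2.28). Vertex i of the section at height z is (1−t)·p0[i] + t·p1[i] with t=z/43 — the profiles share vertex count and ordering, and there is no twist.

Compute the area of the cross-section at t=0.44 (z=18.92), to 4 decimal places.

Area at t=0.44: 16.6136

Cross-section at t=0.44: each vertex is (1-t)·p0[i] + t·p1[i].
  v1: (1-0.44)·(1.62,3.14) + 0.44·(-0.08,1.31) = (0.8720,2.3348)
  v2: (1-0.44)·(-1.35,1.81) + 0.44·(-2.24,0.68) = (-1.7416,1.3128)
  v3: (1-0.44)·(-2.16,-2.32) + 0.44·(-2.5,-2.23) = (-2.3096,-2.2804)
  v4: (1-0.44)·(4.14,-2.8) + 0.44·(1.05,-2.28) = (2.7804,-2.5712)
Shoelace sum Σ(x_i·y_{i+1} − x_{i+1}·y_i):
  i=1: 0.8720·1.3128 − -1.7416·2.3348 = +5.2110 (running +5.2110)
  i=2: -1.7416·-2.2804 − -2.3096·1.3128 = +7.0036 (running +12.2146)
  i=3: -2.3096·-2.5712 − 2.7804·-2.2804 = +12.2789 (running +24.4935)
  i=4: 2.7804·2.3348 − 0.8720·-2.5712 = +8.7338 (running +33.2273)
Area = |Σ|/2 = |33.2273|/2 = 16.6136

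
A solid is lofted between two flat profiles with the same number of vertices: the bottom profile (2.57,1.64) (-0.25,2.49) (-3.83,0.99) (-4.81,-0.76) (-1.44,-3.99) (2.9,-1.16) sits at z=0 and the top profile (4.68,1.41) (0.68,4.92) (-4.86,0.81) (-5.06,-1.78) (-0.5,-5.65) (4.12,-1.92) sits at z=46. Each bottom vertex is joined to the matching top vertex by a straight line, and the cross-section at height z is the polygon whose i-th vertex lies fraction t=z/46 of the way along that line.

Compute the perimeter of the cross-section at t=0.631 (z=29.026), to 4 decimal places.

Cross-section at t=0.631: each vertex is (1-t)·p0[i] + t·p1[i].
  v1: (1-0.631)·(2.57,1.64) + 0.631·(4.68,1.41) = (3.9014,1.4949)
  v2: (1-0.631)·(-0.25,2.49) + 0.631·(0.68,4.92) = (0.3368,4.0233)
  v3: (1-0.631)·(-3.83,0.99) + 0.631·(-4.86,0.81) = (-4.4799,0.8764)
  v4: (1-0.631)·(-4.81,-0.76) + 0.631·(-5.06,-1.78) = (-4.9677,-1.4036)
  v5: (1-0.631)·(-1.44,-3.99) + 0.631·(-0.5,-5.65) = (-0.8469,-5.0375)
  v6: (1-0.631)·(2.9,-1.16) + 0.631·(4.12,-1.92) = (3.6698,-1.6396)
Perimeter = Σ |v_{i+1} − v_i|:
  edge 1→2: √(-3.5646² + 2.5285²) = 4.3703 (running 4.3703)
  edge 2→3: √(-4.8168² + -3.1469²) = 5.7536 (running 10.1239)
  edge 3→4: √(-0.4878² + -2.2800²) = 2.3316 (running 12.4555)
  edge 4→5: √(4.1209² + -3.6338²) = 5.4942 (running 17.9498)
  edge 5→6: √(4.5167² + 3.3979²) = 5.6521 (running 23.6019)
  edge 6→1: √(0.2316² + 3.1344²) = 3.1430 (running 26.7448)
Perimeter = 26.7448

Perimeter at t=0.631: 26.7448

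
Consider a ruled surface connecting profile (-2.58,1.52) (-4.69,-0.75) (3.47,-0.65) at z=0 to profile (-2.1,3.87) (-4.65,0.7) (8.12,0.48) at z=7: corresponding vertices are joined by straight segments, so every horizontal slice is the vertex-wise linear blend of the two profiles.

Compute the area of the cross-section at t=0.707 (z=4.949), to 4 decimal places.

Area at t=0.707: 16.7467

Cross-section at t=0.707: each vertex is (1-t)·p0[i] + t·p1[i].
  v1: (1-0.707)·(-2.58,1.52) + 0.707·(-2.1,3.87) = (-2.2406,3.1814)
  v2: (1-0.707)·(-4.69,-0.75) + 0.707·(-4.65,0.7) = (-4.6617,0.2751)
  v3: (1-0.707)·(3.47,-0.65) + 0.707·(8.12,0.48) = (6.7576,0.1489)
Shoelace sum Σ(x_i·y_{i+1} − x_{i+1}·y_i):
  i=1: -2.2406·0.2751 − -4.6617·3.1814 = +14.2145 (running +14.2145)
  i=2: -4.6617·0.1489 − 6.7576·0.2751 = -2.5535 (running +11.6610)
  i=3: 6.7576·3.1814 − -2.2406·0.1489 = +21.8325 (running +33.4935)
Area = |Σ|/2 = |33.4935|/2 = 16.7467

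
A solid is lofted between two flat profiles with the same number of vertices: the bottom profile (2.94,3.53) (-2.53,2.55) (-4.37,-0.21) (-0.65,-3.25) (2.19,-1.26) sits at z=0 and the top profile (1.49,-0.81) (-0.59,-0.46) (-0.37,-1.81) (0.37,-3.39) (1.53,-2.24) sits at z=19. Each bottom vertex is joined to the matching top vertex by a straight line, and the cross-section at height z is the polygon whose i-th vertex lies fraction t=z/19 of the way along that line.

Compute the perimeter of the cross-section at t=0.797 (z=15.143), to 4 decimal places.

Perimeter at t=0.797: 10.8409

Cross-section at t=0.797: each vertex is (1-t)·p0[i] + t·p1[i].
  v1: (1-0.797)·(2.94,3.53) + 0.797·(1.49,-0.81) = (1.7843,0.0710)
  v2: (1-0.797)·(-2.53,2.55) + 0.797·(-0.59,-0.46) = (-0.9838,0.1510)
  v3: (1-0.797)·(-4.37,-0.21) + 0.797·(-0.37,-1.81) = (-1.1820,-1.4852)
  v4: (1-0.797)·(-0.65,-3.25) + 0.797·(0.37,-3.39) = (0.1629,-3.3616)
  v5: (1-0.797)·(2.19,-1.26) + 0.797·(1.53,-2.24) = (1.6640,-2.0411)
Perimeter = Σ |v_{i+1} − v_i|:
  edge 1→2: √(-2.7682² + 0.0800²) = 2.7693 (running 2.7693)
  edge 2→3: √(-0.1982² + -1.6362²) = 1.6482 (running 4.4175)
  edge 3→4: √(1.3449² + -1.8764²) = 2.3086 (running 6.7261)
  edge 4→5: √(1.5010² + 1.3205²) = 1.9992 (running 8.7253)
  edge 5→1: √(0.1204² + 2.1121²) = 2.1155 (running 10.8409)
Perimeter = 10.8409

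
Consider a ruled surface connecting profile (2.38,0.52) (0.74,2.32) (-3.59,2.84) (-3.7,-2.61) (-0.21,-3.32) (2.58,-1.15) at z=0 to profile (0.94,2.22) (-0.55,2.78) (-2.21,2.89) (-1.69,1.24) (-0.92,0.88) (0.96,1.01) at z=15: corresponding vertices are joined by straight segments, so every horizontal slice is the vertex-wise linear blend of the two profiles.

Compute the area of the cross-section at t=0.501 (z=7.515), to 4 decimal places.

Cross-section at t=0.501: each vertex is (1-t)·p0[i] + t·p1[i].
  v1: (1-0.501)·(2.38,0.52) + 0.501·(0.94,2.22) = (1.6586,1.3717)
  v2: (1-0.501)·(0.74,2.32) + 0.501·(-0.55,2.78) = (0.0937,2.5505)
  v3: (1-0.501)·(-3.59,2.84) + 0.501·(-2.21,2.89) = (-2.8986,2.8651)
  v4: (1-0.501)·(-3.7,-2.61) + 0.501·(-1.69,1.24) = (-2.6930,-0.6811)
  v5: (1-0.501)·(-0.21,-3.32) + 0.501·(-0.92,0.88) = (-0.5657,-1.2158)
  v6: (1-0.501)·(2.58,-1.15) + 0.501·(0.96,1.01) = (1.7684,-0.0678)
Shoelace sum Σ(x_i·y_{i+1} − x_{i+1}·y_i):
  i=1: 1.6586·2.5505 − 0.0937·1.3717 = +4.1015 (running +4.1015)
  i=2: 0.0937·2.8651 − -2.8986·2.5505 = +7.6613 (running +11.7628)
  i=3: -2.8986·-0.6811 − -2.6930·2.8651 = +9.6899 (running +21.4528)
  i=4: -2.6930·-1.2158 − -0.5657·-0.6811 = +2.8888 (running +24.3416)
  i=5: -0.5657·-0.0678 − 1.7684·-1.2158 = +2.1884 (running +26.5300)
  i=6: 1.7684·1.3717 − 1.6586·-0.0678 = +2.5382 (running +29.0682)
Area = |Σ|/2 = |29.0682|/2 = 14.5341

Area at t=0.501: 14.5341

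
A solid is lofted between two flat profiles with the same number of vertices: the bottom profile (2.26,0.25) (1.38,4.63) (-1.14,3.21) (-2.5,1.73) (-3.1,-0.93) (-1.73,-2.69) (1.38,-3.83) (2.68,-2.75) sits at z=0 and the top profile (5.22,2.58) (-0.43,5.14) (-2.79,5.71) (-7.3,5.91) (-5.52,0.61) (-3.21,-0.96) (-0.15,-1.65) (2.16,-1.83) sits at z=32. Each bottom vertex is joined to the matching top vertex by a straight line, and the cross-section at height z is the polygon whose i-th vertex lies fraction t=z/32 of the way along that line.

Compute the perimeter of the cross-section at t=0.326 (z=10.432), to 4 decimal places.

Perimeter at t=0.326: 24.1046

Cross-section at t=0.326: each vertex is (1-t)·p0[i] + t·p1[i].
  v1: (1-0.326)·(2.26,0.25) + 0.326·(5.22,2.58) = (3.2250,1.0096)
  v2: (1-0.326)·(1.38,4.63) + 0.326·(-0.43,5.14) = (0.7899,4.7963)
  v3: (1-0.326)·(-1.14,3.21) + 0.326·(-2.79,5.71) = (-1.6779,4.0250)
  v4: (1-0.326)·(-2.5,1.73) + 0.326·(-7.3,5.91) = (-4.0648,3.0927)
  v5: (1-0.326)·(-3.1,-0.93) + 0.326·(-5.52,0.61) = (-3.8889,-0.4280)
  v6: (1-0.326)·(-1.73,-2.69) + 0.326·(-3.21,-0.96) = (-2.2125,-2.1260)
  v7: (1-0.326)·(1.38,-3.83) + 0.326·(-0.15,-1.65) = (0.8812,-3.1193)
  v8: (1-0.326)·(2.68,-2.75) + 0.326·(2.16,-1.83) = (2.5105,-2.4501)
Perimeter = Σ |v_{i+1} − v_i|:
  edge 1→2: √(-2.4350² + 3.7867²) = 4.5020 (running 4.5020)
  edge 2→3: √(-2.4678² + -0.7713²) = 2.5856 (running 7.0876)
  edge 3→4: √(-2.3869² + -0.9323²) = 2.5625 (running 9.6501)
  edge 4→5: √(0.1759² + -3.5206²) = 3.5250 (running 13.1751)
  edge 5→6: √(1.6764² + -1.6981²) = 2.3862 (running 15.5613)
  edge 6→7: √(3.0937² + -0.9933²) = 3.2492 (running 18.8106)
  edge 7→8: √(1.6293² + 0.6692²) = 1.7614 (running 20.5719)
  edge 8→1: √(0.7145² + 3.4597²) = 3.5327 (running 24.1046)
Perimeter = 24.1046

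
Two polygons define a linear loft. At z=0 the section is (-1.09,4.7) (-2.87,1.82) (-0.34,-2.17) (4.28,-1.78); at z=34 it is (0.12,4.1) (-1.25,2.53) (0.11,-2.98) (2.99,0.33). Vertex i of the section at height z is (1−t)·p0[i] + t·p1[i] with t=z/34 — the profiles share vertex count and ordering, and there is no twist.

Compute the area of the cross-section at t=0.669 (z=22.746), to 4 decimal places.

Cross-section at t=0.669: each vertex is (1-t)·p0[i] + t·p1[i].
  v1: (1-0.669)·(-1.09,4.7) + 0.669·(0.12,4.1) = (-0.2805,4.2986)
  v2: (1-0.669)·(-2.87,1.82) + 0.669·(-1.25,2.53) = (-1.7862,2.2950)
  v3: (1-0.669)·(-0.34,-2.17) + 0.669·(0.11,-2.98) = (-0.0389,-2.7119)
  v4: (1-0.669)·(4.28,-1.78) + 0.669·(2.99,0.33) = (3.4170,-0.3684)
Shoelace sum Σ(x_i·y_{i+1} − x_{i+1}·y_i):
  i=1: -0.2805·2.2950 − -1.7862·4.2986 = +7.0345 (running +7.0345)
  i=2: -1.7862·-2.7119 − -0.0389·2.2950 = +4.9334 (running +11.9679)
  i=3: -0.0389·-0.3684 − 3.4170·-2.7119 = +9.2809 (running +21.2488)
  i=4: 3.4170·4.2986 − -0.2805·-0.3684 = +14.5849 (running +35.8337)
Area = |Σ|/2 = |35.8337|/2 = 17.9168

Area at t=0.669: 17.9168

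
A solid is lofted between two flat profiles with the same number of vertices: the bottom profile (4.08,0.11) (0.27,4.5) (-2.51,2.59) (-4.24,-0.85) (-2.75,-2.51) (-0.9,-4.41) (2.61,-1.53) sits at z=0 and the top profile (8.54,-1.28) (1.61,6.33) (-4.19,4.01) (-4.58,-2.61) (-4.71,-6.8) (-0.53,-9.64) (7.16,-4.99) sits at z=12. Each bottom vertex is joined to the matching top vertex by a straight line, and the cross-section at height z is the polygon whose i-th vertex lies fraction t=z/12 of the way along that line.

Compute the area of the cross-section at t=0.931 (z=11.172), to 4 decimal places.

Area at t=0.931: 133.1513

Cross-section at t=0.931: each vertex is (1-t)·p0[i] + t·p1[i].
  v1: (1-0.931)·(4.08,0.11) + 0.931·(8.54,-1.28) = (8.2323,-1.1841)
  v2: (1-0.931)·(0.27,4.5) + 0.931·(1.61,6.33) = (1.5175,6.2037)
  v3: (1-0.931)·(-2.51,2.59) + 0.931·(-4.19,4.01) = (-4.0741,3.9120)
  v4: (1-0.931)·(-4.24,-0.85) + 0.931·(-4.58,-2.61) = (-4.5565,-2.4886)
  v5: (1-0.931)·(-2.75,-2.51) + 0.931·(-4.71,-6.8) = (-4.5748,-6.5040)
  v6: (1-0.931)·(-0.9,-4.41) + 0.931·(-0.53,-9.64) = (-0.5555,-9.2791)
  v7: (1-0.931)·(2.61,-1.53) + 0.931·(7.16,-4.99) = (6.8460,-4.7513)
Shoelace sum Σ(x_i·y_{i+1} − x_{i+1}·y_i):
  i=1: 8.2323·6.2037 − 1.5175·-1.1841 = +52.8676 (running +52.8676)
  i=2: 1.5175·3.9120 − -4.0741·6.2037 = +31.2111 (running +84.0788)
  i=3: -4.0741·-2.4886 − -4.5565·3.9120 = +27.9639 (running +112.0426)
  i=4: -4.5565·-6.5040 − -4.5748·-2.4886 = +18.2511 (running +130.2938)
  i=5: -4.5748·-9.2791 − -0.5555·-6.5040 = +38.8366 (running +169.1304)
  i=6: -0.5555·-4.7513 − 6.8460·-9.2791 = +66.1649 (running +235.2952)
  i=7: 6.8460·-1.1841 − 8.2323·-4.7513 = +31.0073 (running +266.3025)
Area = |Σ|/2 = |266.3025|/2 = 133.1513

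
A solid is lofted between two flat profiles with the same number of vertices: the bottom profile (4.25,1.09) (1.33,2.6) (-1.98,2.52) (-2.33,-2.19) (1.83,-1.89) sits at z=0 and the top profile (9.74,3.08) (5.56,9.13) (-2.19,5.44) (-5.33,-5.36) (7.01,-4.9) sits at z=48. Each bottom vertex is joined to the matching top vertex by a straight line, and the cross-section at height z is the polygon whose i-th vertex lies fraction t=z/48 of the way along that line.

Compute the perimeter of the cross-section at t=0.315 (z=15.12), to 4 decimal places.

Perimeter at t=0.315: 27.9873

Cross-section at t=0.315: each vertex is (1-t)·p0[i] + t·p1[i].
  v1: (1-0.315)·(4.25,1.09) + 0.315·(9.74,3.08) = (5.9794,1.7169)
  v2: (1-0.315)·(1.33,2.6) + 0.315·(5.56,9.13) = (2.6624,4.6570)
  v3: (1-0.315)·(-1.98,2.52) + 0.315·(-2.19,5.44) = (-2.0461,3.4398)
  v4: (1-0.315)·(-2.33,-2.19) + 0.315·(-5.33,-5.36) = (-3.2750,-3.1886)
  v5: (1-0.315)·(1.83,-1.89) + 0.315·(7.01,-4.9) = (3.4617,-2.8382)
Perimeter = Σ |v_{i+1} − v_i|:
  edge 1→2: √(-3.3169² + 2.9401²) = 4.4324 (running 4.4324)
  edge 2→3: √(-4.7086² + -1.2171²) = 4.8634 (running 9.2958)
  edge 3→4: √(-1.2289² + -6.6284²) = 6.7413 (running 16.0371)
  edge 4→5: √(6.7367² + 0.3504²) = 6.7458 (running 22.7829)
  edge 5→1: √(2.5177² + 4.5550²) = 5.2045 (running 27.9873)
Perimeter = 27.9873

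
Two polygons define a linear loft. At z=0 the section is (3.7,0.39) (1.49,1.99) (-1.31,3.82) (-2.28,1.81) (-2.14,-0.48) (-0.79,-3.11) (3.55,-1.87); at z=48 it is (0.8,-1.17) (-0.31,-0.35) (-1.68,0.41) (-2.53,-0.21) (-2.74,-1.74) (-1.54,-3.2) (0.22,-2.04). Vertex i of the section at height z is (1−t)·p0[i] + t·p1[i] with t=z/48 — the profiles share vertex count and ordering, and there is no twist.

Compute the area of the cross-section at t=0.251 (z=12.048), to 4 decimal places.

Area at t=0.251: 20.8161

Cross-section at t=0.251: each vertex is (1-t)·p0[i] + t·p1[i].
  v1: (1-0.251)·(3.7,0.39) + 0.251·(0.8,-1.17) = (2.9721,-0.0016)
  v2: (1-0.251)·(1.49,1.99) + 0.251·(-0.31,-0.35) = (1.0382,1.4027)
  v3: (1-0.251)·(-1.31,3.82) + 0.251·(-1.68,0.41) = (-1.4029,2.9641)
  v4: (1-0.251)·(-2.28,1.81) + 0.251·(-2.53,-0.21) = (-2.3427,1.3030)
  v5: (1-0.251)·(-2.14,-0.48) + 0.251·(-2.74,-1.74) = (-2.2906,-0.7963)
  v6: (1-0.251)·(-0.79,-3.11) + 0.251·(-1.54,-3.2) = (-0.9783,-3.1326)
  v7: (1-0.251)·(3.55,-1.87) + 0.251·(0.22,-2.04) = (2.7142,-1.9127)
Shoelace sum Σ(x_i·y_{i+1} − x_{i+1}·y_i):
  i=1: 2.9721·1.4027 − 1.0382·-0.0016 = +4.1705 (running +4.1705)
  i=2: 1.0382·2.9641 − -1.4029·1.4027 = +5.0451 (running +9.2155)
  i=3: -1.4029·1.3030 − -2.3427·2.9641 = +5.1162 (running +14.3317)
  i=4: -2.3427·-0.7963 − -2.2906·1.3030 = +4.8500 (running +19.1818)
  i=5: -2.2906·-3.1326 − -0.9783·-0.7963 = +6.3966 (running +25.5784)
  i=6: -0.9783·-1.9127 − 2.7142·-3.1326 = +10.3735 (running +35.9518)
  i=7: 2.7142·-0.0016 − 2.9721·-1.9127 = +5.6804 (running +41.6322)
Area = |Σ|/2 = |41.6322|/2 = 20.8161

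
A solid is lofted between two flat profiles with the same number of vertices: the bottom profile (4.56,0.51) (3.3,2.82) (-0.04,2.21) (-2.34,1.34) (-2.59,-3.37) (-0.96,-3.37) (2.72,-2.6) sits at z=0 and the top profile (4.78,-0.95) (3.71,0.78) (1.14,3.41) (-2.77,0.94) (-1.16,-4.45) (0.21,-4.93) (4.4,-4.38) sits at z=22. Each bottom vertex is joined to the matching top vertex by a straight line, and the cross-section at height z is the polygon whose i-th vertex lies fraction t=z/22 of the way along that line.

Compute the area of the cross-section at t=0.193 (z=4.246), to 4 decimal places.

Area at t=0.193: 34.6915

Cross-section at t=0.193: each vertex is (1-t)·p0[i] + t·p1[i].
  v1: (1-0.193)·(4.56,0.51) + 0.193·(4.78,-0.95) = (4.6025,0.2282)
  v2: (1-0.193)·(3.3,2.82) + 0.193·(3.71,0.78) = (3.3791,2.4263)
  v3: (1-0.193)·(-0.04,2.21) + 0.193·(1.14,3.41) = (0.1877,2.4416)
  v4: (1-0.193)·(-2.34,1.34) + 0.193·(-2.77,0.94) = (-2.4230,1.2628)
  v5: (1-0.193)·(-2.59,-3.37) + 0.193·(-1.16,-4.45) = (-2.3140,-3.5784)
  v6: (1-0.193)·(-0.96,-3.37) + 0.193·(0.21,-4.93) = (-0.7342,-3.6711)
  v7: (1-0.193)·(2.72,-2.6) + 0.193·(4.4,-4.38) = (3.0442,-2.9435)
Shoelace sum Σ(x_i·y_{i+1} − x_{i+1}·y_i):
  i=1: 4.6025·2.4263 − 3.3791·0.2282 = +10.3957 (running +10.3957)
  i=2: 3.3791·2.4416 − 0.1877·2.4263 = +7.7950 (running +18.1906)
  i=3: 0.1877·1.2628 − -2.4230·2.4416 = +6.1531 (running +24.3437)
  i=4: -2.4230·-3.5784 − -2.3140·1.2628 = +11.5927 (running +35.9364)
  i=5: -2.3140·-3.6711 − -0.7342·-3.5784 = +5.8677 (running +41.8040)
  i=6: -0.7342·-2.9435 − 3.0442·-3.6711 = +13.3368 (running +55.1408)
  i=7: 3.0442·0.2282 − 4.6025·-2.9435 = +14.2423 (running +69.3831)
Area = |Σ|/2 = |69.3831|/2 = 34.6915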